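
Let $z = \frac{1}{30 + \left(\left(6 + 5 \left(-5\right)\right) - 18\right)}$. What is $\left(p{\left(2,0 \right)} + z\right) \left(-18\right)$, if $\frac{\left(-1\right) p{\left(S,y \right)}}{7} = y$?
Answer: $\frac{18}{7} \approx 2.5714$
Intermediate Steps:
$p{\left(S,y \right)} = - 7 y$
$z = - \frac{1}{7}$ ($z = \frac{1}{30 + \left(\left(6 - 25\right) - 18\right)} = \frac{1}{30 - 37} = \frac{1}{-7} = - \frac{1}{7} \approx -0.14286$)
$\left(p{\left(2,0 \right)} + z\right) \left(-18\right) = \left(\left(-7\right) 0 - \frac{1}{7}\right) \left(-18\right) = \left(0 - \frac{1}{7}\right) \left(-18\right) = \left(- \frac{1}{7}\right) \left(-18\right) = \frac{18}{7}$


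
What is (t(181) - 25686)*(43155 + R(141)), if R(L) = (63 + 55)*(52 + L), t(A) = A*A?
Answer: 466447675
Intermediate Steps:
t(A) = A²
R(L) = 6136 + 118*L (R(L) = 118*(52 + L) = 6136 + 118*L)
(t(181) - 25686)*(43155 + R(141)) = (181² - 25686)*(43155 + (6136 + 118*141)) = (32761 - 25686)*(43155 + (6136 + 16638)) = 7075*(43155 + 22774) = 7075*65929 = 466447675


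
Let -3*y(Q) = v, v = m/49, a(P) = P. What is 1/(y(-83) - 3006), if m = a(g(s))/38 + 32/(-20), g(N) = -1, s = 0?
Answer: -9310/27985757 ≈ -0.00033267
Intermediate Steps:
m = -309/190 (m = -1/38 + 32/(-20) = -1*1/38 + 32*(-1/20) = -1/38 - 8/5 = -309/190 ≈ -1.6263)
v = -309/9310 (v = -309/190/49 = -309/190*1/49 = -309/9310 ≈ -0.033190)
y(Q) = 103/9310 (y(Q) = -⅓*(-309/9310) = 103/9310)
1/(y(-83) - 3006) = 1/(103/9310 - 3006) = 1/(-27985757/9310) = -9310/27985757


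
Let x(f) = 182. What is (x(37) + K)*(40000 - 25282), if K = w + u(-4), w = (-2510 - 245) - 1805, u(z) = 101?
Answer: -62948886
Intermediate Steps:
w = -4560 (w = -2755 - 1805 = -4560)
K = -4459 (K = -4560 + 101 = -4459)
(x(37) + K)*(40000 - 25282) = (182 - 4459)*(40000 - 25282) = -4277*14718 = -62948886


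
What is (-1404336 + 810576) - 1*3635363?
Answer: -4229123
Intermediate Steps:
(-1404336 + 810576) - 1*3635363 = -593760 - 3635363 = -4229123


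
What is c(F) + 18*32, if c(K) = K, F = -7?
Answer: 569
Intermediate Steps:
c(F) + 18*32 = -7 + 18*32 = -7 + 576 = 569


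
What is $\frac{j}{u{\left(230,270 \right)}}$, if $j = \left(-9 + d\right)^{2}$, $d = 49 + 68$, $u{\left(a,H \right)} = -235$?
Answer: $- \frac{11664}{235} \approx -49.634$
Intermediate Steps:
$d = 117$
$j = 11664$ ($j = \left(-9 + 117\right)^{2} = 108^{2} = 11664$)
$\frac{j}{u{\left(230,270 \right)}} = \frac{11664}{-235} = 11664 \left(- \frac{1}{235}\right) = - \frac{11664}{235}$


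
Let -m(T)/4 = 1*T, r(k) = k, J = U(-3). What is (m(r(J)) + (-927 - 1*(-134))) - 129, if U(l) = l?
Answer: -910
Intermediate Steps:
J = -3
m(T) = -4*T
(m(r(J)) + (-927 - 1*(-134))) - 129 = (-4*(-3) + (-927 - 1*(-134))) - 129 = (12 + (-927 + 134)) - 129 = (12 - 793) - 129 = -781 - 129 = -910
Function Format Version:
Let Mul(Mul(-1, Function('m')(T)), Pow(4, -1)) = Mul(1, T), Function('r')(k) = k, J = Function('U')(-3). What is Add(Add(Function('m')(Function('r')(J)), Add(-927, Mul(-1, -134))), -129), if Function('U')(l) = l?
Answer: -910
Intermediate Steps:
J = -3
Function('m')(T) = Mul(-4, T) (Function('m')(T) = Mul(-4, Mul(1, T)) = Mul(-4, T))
Add(Add(Function('m')(Function('r')(J)), Add(-927, Mul(-1, -134))), -129) = Add(Add(Mul(-4, -3), Add(-927, Mul(-1, -134))), -129) = Add(Add(12, Add(-927, 134)), -129) = Add(Add(12, -793), -129) = Add(-781, -129) = -910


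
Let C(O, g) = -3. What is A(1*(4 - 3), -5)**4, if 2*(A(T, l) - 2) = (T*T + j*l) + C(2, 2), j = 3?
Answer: 28561/16 ≈ 1785.1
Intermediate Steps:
A(T, l) = 1/2 + T**2/2 + 3*l/2 (A(T, l) = 2 + ((T*T + 3*l) - 3)/2 = 2 + ((T**2 + 3*l) - 3)/2 = 2 + (-3 + T**2 + 3*l)/2 = 2 + (-3/2 + T**2/2 + 3*l/2) = 1/2 + T**2/2 + 3*l/2)
A(1*(4 - 3), -5)**4 = (1/2 + (1*(4 - 3))**2/2 + (3/2)*(-5))**4 = (1/2 + (1*1)**2/2 - 15/2)**4 = (1/2 + (1/2)*1**2 - 15/2)**4 = (1/2 + (1/2)*1 - 15/2)**4 = (1/2 + 1/2 - 15/2)**4 = (-13/2)**4 = 28561/16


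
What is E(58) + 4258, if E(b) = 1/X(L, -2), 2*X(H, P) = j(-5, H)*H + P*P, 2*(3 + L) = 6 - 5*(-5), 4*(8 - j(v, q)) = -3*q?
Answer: 15069094/3539 ≈ 4258.0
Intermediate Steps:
j(v, q) = 8 + 3*q/4 (j(v, q) = 8 - (-3)*q/4 = 8 + 3*q/4)
L = 25/2 (L = -3 + (6 - 5*(-5))/2 = -3 + (6 + 25)/2 = -3 + (1/2)*31 = -3 + 31/2 = 25/2 ≈ 12.500)
X(H, P) = P**2/2 + H*(8 + 3*H/4)/2 (X(H, P) = ((8 + 3*H/4)*H + P*P)/2 = (H*(8 + 3*H/4) + P**2)/2 = (P**2 + H*(8 + 3*H/4))/2 = P**2/2 + H*(8 + 3*H/4)/2)
E(b) = 32/3539 (E(b) = 1/((1/2)*(-2)**2 + (1/8)*(25/2)*(32 + 3*(25/2))) = 1/((1/2)*4 + (1/8)*(25/2)*(32 + 75/2)) = 1/(2 + (1/8)*(25/2)*(139/2)) = 1/(2 + 3475/32) = 1/(3539/32) = 32/3539)
E(58) + 4258 = 32/3539 + 4258 = 15069094/3539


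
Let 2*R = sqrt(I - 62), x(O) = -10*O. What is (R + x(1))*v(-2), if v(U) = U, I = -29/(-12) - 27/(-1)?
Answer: 20 - I*sqrt(1173)/6 ≈ 20.0 - 5.7082*I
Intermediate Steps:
I = 353/12 (I = -29*(-1/12) - 27*(-1) = 29/12 + 27 = 353/12 ≈ 29.417)
R = I*sqrt(1173)/12 (R = sqrt(353/12 - 62)/2 = sqrt(-391/12)/2 = (I*sqrt(1173)/6)/2 = I*sqrt(1173)/12 ≈ 2.8541*I)
(R + x(1))*v(-2) = (I*sqrt(1173)/12 - 10*1)*(-2) = (I*sqrt(1173)/12 - 10)*(-2) = (-10 + I*sqrt(1173)/12)*(-2) = 20 - I*sqrt(1173)/6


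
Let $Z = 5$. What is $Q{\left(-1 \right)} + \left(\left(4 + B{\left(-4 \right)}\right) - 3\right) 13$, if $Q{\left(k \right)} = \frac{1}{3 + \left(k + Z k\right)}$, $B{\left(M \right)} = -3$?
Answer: $- \frac{79}{3} \approx -26.333$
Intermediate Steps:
$Q{\left(k \right)} = \frac{1}{3 + 6 k}$ ($Q{\left(k \right)} = \frac{1}{3 + \left(k + 5 k\right)} = \frac{1}{3 + 6 k}$)
$Q{\left(-1 \right)} + \left(\left(4 + B{\left(-4 \right)}\right) - 3\right) 13 = \frac{1}{3 \left(1 + 2 \left(-1\right)\right)} + \left(\left(4 - 3\right) - 3\right) 13 = \frac{1}{3 \left(1 - 2\right)} + \left(1 - 3\right) 13 = \frac{1}{3 \left(-1\right)} - 26 = \frac{1}{3} \left(-1\right) - 26 = - \frac{1}{3} - 26 = - \frac{79}{3}$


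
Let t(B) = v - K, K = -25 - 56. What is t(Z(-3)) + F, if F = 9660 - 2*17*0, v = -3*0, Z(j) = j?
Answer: 9741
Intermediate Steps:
K = -81
v = 0
F = 9660 (F = 9660 - 34*0 = 9660 - 1*0 = 9660 + 0 = 9660)
t(B) = 81 (t(B) = 0 - 1*(-81) = 0 + 81 = 81)
t(Z(-3)) + F = 81 + 9660 = 9741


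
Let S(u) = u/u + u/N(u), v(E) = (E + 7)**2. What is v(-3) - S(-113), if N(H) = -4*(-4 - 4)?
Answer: 593/32 ≈ 18.531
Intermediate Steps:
v(E) = (7 + E)**2
N(H) = 32 (N(H) = -4*(-8) = 32)
S(u) = 1 + u/32 (S(u) = u/u + u/32 = 1 + u*(1/32) = 1 + u/32)
v(-3) - S(-113) = (7 - 3)**2 - (1 + (1/32)*(-113)) = 4**2 - (1 - 113/32) = 16 - 1*(-81/32) = 16 + 81/32 = 593/32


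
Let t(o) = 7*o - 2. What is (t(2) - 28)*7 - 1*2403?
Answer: -2515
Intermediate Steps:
t(o) = -2 + 7*o
(t(2) - 28)*7 - 1*2403 = ((-2 + 7*2) - 28)*7 - 1*2403 = ((-2 + 14) - 28)*7 - 2403 = (12 - 28)*7 - 2403 = -16*7 - 2403 = -112 - 2403 = -2515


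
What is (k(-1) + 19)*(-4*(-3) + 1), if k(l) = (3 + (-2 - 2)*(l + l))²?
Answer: 1820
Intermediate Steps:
k(l) = (3 - 8*l)²
(k(-1) + 19)*(-4*(-3) + 1) = ((-3 + 8*(-1))² + 19)*(-4*(-3) + 1) = ((-3 - 8)² + 19)*(12 + 1) = ((-11)² + 19)*13 = (121 + 19)*13 = 140*13 = 1820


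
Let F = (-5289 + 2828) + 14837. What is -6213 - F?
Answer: -18589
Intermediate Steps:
F = 12376 (F = -2461 + 14837 = 12376)
-6213 - F = -6213 - 1*12376 = -6213 - 12376 = -18589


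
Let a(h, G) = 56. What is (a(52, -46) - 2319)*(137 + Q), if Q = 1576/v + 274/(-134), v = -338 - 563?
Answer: -18197348750/60367 ≈ -3.0145e+5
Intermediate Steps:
v = -901
Q = -229029/60367 (Q = 1576/(-901) + 274/(-134) = 1576*(-1/901) + 274*(-1/134) = -1576/901 - 137/67 = -229029/60367 ≈ -3.7939)
(a(52, -46) - 2319)*(137 + Q) = (56 - 2319)*(137 - 229029/60367) = -2263*8041250/60367 = -18197348750/60367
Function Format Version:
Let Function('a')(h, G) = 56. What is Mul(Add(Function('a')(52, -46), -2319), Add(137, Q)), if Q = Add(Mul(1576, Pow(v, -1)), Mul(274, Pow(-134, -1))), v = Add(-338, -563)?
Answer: Rational(-18197348750, 60367) ≈ -3.0145e+5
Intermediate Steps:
v = -901
Q = Rational(-229029, 60367) (Q = Add(Mul(1576, Pow(-901, -1)), Mul(274, Pow(-134, -1))) = Add(Mul(1576, Rational(-1, 901)), Mul(274, Rational(-1, 134))) = Add(Rational(-1576, 901), Rational(-137, 67)) = Rational(-229029, 60367) ≈ -3.7939)
Mul(Add(Function('a')(52, -46), -2319), Add(137, Q)) = Mul(Add(56, -2319), Add(137, Rational(-229029, 60367))) = Mul(-2263, Rational(8041250, 60367)) = Rational(-18197348750, 60367)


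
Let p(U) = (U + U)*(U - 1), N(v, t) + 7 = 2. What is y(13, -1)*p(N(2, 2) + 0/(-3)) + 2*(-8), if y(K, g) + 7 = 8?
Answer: 44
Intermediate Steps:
N(v, t) = -5 (N(v, t) = -7 + 2 = -5)
y(K, g) = 1 (y(K, g) = -7 + 8 = 1)
p(U) = 2*U*(-1 + U) (p(U) = (2*U)*(-1 + U) = 2*U*(-1 + U))
y(13, -1)*p(N(2, 2) + 0/(-3)) + 2*(-8) = 1*(2*(-5 + 0/(-3))*(-1 + (-5 + 0/(-3)))) + 2*(-8) = 1*(2*(-5 + 0*(-1/3))*(-1 + (-5 + 0*(-1/3)))) - 16 = 1*(2*(-5 + 0)*(-1 + (-5 + 0))) - 16 = 1*(2*(-5)*(-1 - 5)) - 16 = 1*(2*(-5)*(-6)) - 16 = 1*60 - 16 = 60 - 16 = 44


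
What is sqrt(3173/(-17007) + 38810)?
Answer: sqrt(11225274718479)/17007 ≈ 197.00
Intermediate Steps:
sqrt(3173/(-17007) + 38810) = sqrt(3173*(-1/17007) + 38810) = sqrt(-3173/17007 + 38810) = sqrt(660038497/17007) = sqrt(11225274718479)/17007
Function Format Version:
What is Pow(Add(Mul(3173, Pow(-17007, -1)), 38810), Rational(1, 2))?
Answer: Mul(Rational(1, 17007), Pow(11225274718479, Rational(1, 2))) ≈ 197.00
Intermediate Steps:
Pow(Add(Mul(3173, Pow(-17007, -1)), 38810), Rational(1, 2)) = Pow(Add(Mul(3173, Rational(-1, 17007)), 38810), Rational(1, 2)) = Pow(Add(Rational(-3173, 17007), 38810), Rational(1, 2)) = Pow(Rational(660038497, 17007), Rational(1, 2)) = Mul(Rational(1, 17007), Pow(11225274718479, Rational(1, 2)))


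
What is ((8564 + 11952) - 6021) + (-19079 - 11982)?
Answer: -16566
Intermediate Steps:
((8564 + 11952) - 6021) + (-19079 - 11982) = (20516 - 6021) - 31061 = 14495 - 31061 = -16566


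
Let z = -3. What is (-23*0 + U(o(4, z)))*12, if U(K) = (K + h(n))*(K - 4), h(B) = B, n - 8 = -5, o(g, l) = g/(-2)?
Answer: -72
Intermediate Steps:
o(g, l) = -g/2 (o(g, l) = g*(-½) = -g/2)
n = 3 (n = 8 - 5 = 3)
U(K) = (-4 + K)*(3 + K) (U(K) = (K + 3)*(K - 4) = (3 + K)*(-4 + K) = (-4 + K)*(3 + K))
(-23*0 + U(o(4, z)))*12 = (-23*0 + (-12 + (-½*4)² - (-1)*4/2))*12 = (0 + (-12 + (-2)² - 1*(-2)))*12 = (0 + (-12 + 4 + 2))*12 = (0 - 6)*12 = -6*12 = -72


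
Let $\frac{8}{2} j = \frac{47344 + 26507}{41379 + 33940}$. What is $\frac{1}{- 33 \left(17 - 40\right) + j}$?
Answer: $\frac{301276}{228742335} \approx 0.0013171$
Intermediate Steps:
$j = \frac{73851}{301276}$ ($j = \frac{\left(47344 + 26507\right) \frac{1}{41379 + 33940}}{4} = \frac{73851 \cdot \frac{1}{75319}}{4} = \frac{1}{4} \cdot \frac{73851}{75319} = \frac{73851}{301276} \approx 0.24513$)
$\frac{1}{- 33 \left(17 - 40\right) + j} = \frac{1}{- 33 \left(17 - 40\right) + \frac{73851}{301276}} = \frac{1}{\left(-33\right) \left(-23\right) + \frac{73851}{301276}} = \frac{1}{759 + \frac{73851}{301276}} = \frac{1}{\frac{228742335}{301276}} = \frac{301276}{228742335}$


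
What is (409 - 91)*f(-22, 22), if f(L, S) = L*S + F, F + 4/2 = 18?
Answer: -148824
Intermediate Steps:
F = 16 (F = -2 + 18 = 16)
f(L, S) = 16 + L*S (f(L, S) = L*S + 16 = 16 + L*S)
(409 - 91)*f(-22, 22) = (409 - 91)*(16 - 22*22) = 318*(16 - 484) = 318*(-468) = -148824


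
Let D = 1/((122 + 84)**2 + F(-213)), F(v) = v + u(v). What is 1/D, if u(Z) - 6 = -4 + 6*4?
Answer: 42249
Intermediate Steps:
u(Z) = 26 (u(Z) = 6 + (-4 + 6*4) = 6 + (-4 + 24) = 6 + 20 = 26)
F(v) = 26 + v (F(v) = v + 26 = 26 + v)
D = 1/42249 (D = 1/((122 + 84)**2 + (26 - 213)) = 1/(206**2 - 187) = 1/(42436 - 187) = 1/42249 ≈ 2.3669e-5)
1/D = 1/(1/42249) = 42249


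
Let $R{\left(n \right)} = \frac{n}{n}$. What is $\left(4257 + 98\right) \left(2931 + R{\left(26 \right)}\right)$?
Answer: $12768860$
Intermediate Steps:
$R{\left(n \right)} = 1$
$\left(4257 + 98\right) \left(2931 + R{\left(26 \right)}\right) = \left(4257 + 98\right) \left(2931 + 1\right) = 4355 \cdot 2932 = 12768860$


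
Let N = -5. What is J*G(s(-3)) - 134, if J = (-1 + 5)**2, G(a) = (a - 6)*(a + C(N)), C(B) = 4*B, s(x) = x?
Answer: 3178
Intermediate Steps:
G(a) = (-20 + a)*(-6 + a) (G(a) = (a - 6)*(a + 4*(-5)) = (-6 + a)*(a - 20) = (-6 + a)*(-20 + a) = (-20 + a)*(-6 + a))
J = 16 (J = 4**2 = 16)
J*G(s(-3)) - 134 = 16*(120 + (-3)**2 - 26*(-3)) - 134 = 16*(120 + 9 + 78) - 134 = 16*207 - 134 = 3312 - 134 = 3178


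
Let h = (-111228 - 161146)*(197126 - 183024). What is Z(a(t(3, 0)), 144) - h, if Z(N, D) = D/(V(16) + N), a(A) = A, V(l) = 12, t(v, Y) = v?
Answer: 19205090788/5 ≈ 3.8410e+9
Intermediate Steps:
h = -3841018148 (h = -272374*14102 = -3841018148)
Z(N, D) = D/(12 + N)
Z(a(t(3, 0)), 144) - h = 144/(12 + 3) - 1*(-3841018148) = 144/15 + 3841018148 = 144*(1/15) + 3841018148 = 48/5 + 3841018148 = 19205090788/5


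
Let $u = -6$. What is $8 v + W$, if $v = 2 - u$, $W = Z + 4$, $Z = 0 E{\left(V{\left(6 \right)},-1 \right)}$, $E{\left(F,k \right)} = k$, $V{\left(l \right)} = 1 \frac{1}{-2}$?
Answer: $68$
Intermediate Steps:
$V{\left(l \right)} = - \frac{1}{2}$ ($V{\left(l \right)} = 1 \left(- \frac{1}{2}\right) = - \frac{1}{2}$)
$Z = 0$ ($Z = 0 \left(-1\right) = 0$)
$W = 4$ ($W = 0 + 4 = 4$)
$v = 8$ ($v = 2 - -6 = 2 + 6 = 8$)
$8 v + W = 8 \cdot 8 + 4 = 64 + 4 = 68$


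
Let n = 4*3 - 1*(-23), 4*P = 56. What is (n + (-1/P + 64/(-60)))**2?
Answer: 50566321/44100 ≈ 1146.6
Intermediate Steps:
P = 14 (P = (1/4)*56 = 14)
n = 35 (n = 12 + 23 = 35)
(n + (-1/P + 64/(-60)))**2 = (35 + (-1/14 + 64/(-60)))**2 = (35 + (-1*1/14 + 64*(-1/60)))**2 = (35 + (-1/14 - 16/15))**2 = (35 - 239/210)**2 = (7111/210)**2 = 50566321/44100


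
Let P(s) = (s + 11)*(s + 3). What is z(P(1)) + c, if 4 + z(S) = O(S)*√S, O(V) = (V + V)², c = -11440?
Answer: -11444 + 36864*√3 ≈ 52406.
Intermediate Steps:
O(V) = 4*V² (O(V) = (2*V)² = 4*V²)
P(s) = (3 + s)*(11 + s) (P(s) = (11 + s)*(3 + s) = (3 + s)*(11 + s))
z(S) = -4 + 4*S^(5/2) (z(S) = -4 + (4*S²)*√S = -4 + 4*S^(5/2))
z(P(1)) + c = (-4 + 4*(33 + 1² + 14*1)^(5/2)) - 11440 = (-4 + 4*(33 + 1 + 14)^(5/2)) - 11440 = (-4 + 4*48^(5/2)) - 11440 = (-4 + 4*(9216*√3)) - 11440 = (-4 + 36864*√3) - 11440 = -11444 + 36864*√3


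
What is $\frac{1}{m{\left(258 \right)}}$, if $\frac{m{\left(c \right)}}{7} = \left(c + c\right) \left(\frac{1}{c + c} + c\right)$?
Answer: $\frac{1}{931903} \approx 1.0731 \cdot 10^{-6}$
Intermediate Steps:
$m{\left(c \right)} = 14 c \left(c + \frac{1}{2 c}\right)$ ($m{\left(c \right)} = 7 \left(c + c\right) \left(\frac{1}{c + c} + c\right) = 7 \cdot 2 c \left(\frac{1}{2 c} + c\right) = 7 \cdot 2 c \left(c + \frac{1}{2 c}\right) = 14 c \left(c + \frac{1}{2 c}\right)$)
$\frac{1}{m{\left(258 \right)}} = \frac{1}{7 + 14 \cdot 258^{2}} = \frac{1}{7 + 14 \cdot 66564} = \frac{1}{7 + 931896} = \frac{1}{931903}$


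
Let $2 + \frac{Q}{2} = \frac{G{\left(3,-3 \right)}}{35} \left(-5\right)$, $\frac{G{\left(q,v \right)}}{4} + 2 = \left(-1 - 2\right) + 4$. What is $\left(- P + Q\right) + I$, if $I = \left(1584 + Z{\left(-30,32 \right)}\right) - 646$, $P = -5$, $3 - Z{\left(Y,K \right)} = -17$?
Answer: $\frac{6721}{7} \approx 960.14$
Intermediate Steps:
$G{\left(q,v \right)} = -4$ ($G{\left(q,v \right)} = -8 + 4 \left(\left(-1 - 2\right) + 4\right) = -8 + 4 \left(-3 + 4\right) = -8 + 4 \cdot 1 = -8 + 4 = -4$)
$Z{\left(Y,K \right)} = 20$ ($Z{\left(Y,K \right)} = 3 - -17 = 3 + 17 = 20$)
$Q = - \frac{20}{7}$ ($Q = -4 + 2 - \frac{4}{35} \left(-5\right) = -4 + 2 \left(-4\right) \frac{1}{35} \left(-5\right) = -4 + 2 \left(\left(- \frac{4}{35}\right) \left(-5\right)\right) = -4 + 2 \cdot \frac{4}{7} = -4 + \frac{8}{7} = - \frac{20}{7} \approx -2.8571$)
$I = 958$ ($I = \left(1584 + 20\right) - 646 = 1604 - 646 = 958$)
$\left(- P + Q\right) + I = \left(\left(-1\right) \left(-5\right) - \frac{20}{7}\right) + 958 = \left(5 - \frac{20}{7}\right) + 958 = \frac{15}{7} + 958 = \frac{6721}{7}$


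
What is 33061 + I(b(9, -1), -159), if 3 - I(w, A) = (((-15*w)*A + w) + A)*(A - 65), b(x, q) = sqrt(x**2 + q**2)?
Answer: -2552 + 534464*sqrt(82) ≈ 4.8372e+6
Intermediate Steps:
b(x, q) = sqrt(q**2 + x**2)
I(w, A) = 3 - (-65 + A)*(A + w - 15*A*w) (I(w, A) = 3 - (((-15*w)*A + w) + A)*(A - 65) = 3 - ((-15*A*w + w) + A)*(-65 + A) = 3 - ((w - 15*A*w) + A)*(-65 + A) = 3 - (A + w - 15*A*w)*(-65 + A) = 3 - (-65 + A)*(A + w - 15*A*w))
33061 + I(b(9, -1), -159) = 33061 + (3 - 1*(-159)**2 + 65*(-159) + 65*sqrt((-1)**2 + 9**2) - 976*(-159)*sqrt((-1)**2 + 9**2) + 15*sqrt((-1)**2 + 9**2)*(-159)**2) = 33061 + (3 - 1*25281 - 10335 + 65*sqrt(1 + 81) - 976*(-159)*sqrt(1 + 81) + 15*sqrt(1 + 81)*25281) = 33061 + (3 - 25281 - 10335 + 65*sqrt(82) - 976*(-159)*sqrt(82) + 15*sqrt(82)*25281) = 33061 + (3 - 25281 - 10335 + 65*sqrt(82) + 155184*sqrt(82) + 379215*sqrt(82)) = 33061 + (-35613 + 534464*sqrt(82)) = -2552 + 534464*sqrt(82)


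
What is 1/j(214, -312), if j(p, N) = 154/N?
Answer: -156/77 ≈ -2.0260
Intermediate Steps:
1/j(214, -312) = 1/(154/(-312)) = 1/(154*(-1/312)) = 1/(-77/156) = -156/77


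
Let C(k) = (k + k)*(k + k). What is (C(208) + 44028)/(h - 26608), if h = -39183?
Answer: -217084/65791 ≈ -3.2996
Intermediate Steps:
C(k) = 4*k² (C(k) = (2*k)*(2*k) = 4*k²)
(C(208) + 44028)/(h - 26608) = (4*208² + 44028)/(-39183 - 26608) = (4*43264 + 44028)/(-65791) = (173056 + 44028)*(-1/65791) = 217084*(-1/65791) = -217084/65791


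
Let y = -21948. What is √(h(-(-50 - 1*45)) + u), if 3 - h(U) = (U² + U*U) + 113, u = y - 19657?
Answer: I*√59765 ≈ 244.47*I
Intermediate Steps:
u = -41605 (u = -21948 - 19657 = -41605)
h(U) = -110 - 2*U² (h(U) = 3 - ((U² + U*U) + 113) = 3 - ((U² + U²) + 113) = 3 - (2*U² + 113) = 3 - (113 + 2*U²) = 3 + (-113 - 2*U²) = -110 - 2*U²)
√(h(-(-50 - 1*45)) + u) = √((-110 - 2*(-50 - 1*45)²) - 41605) = √((-110 - 2*(-50 - 45)²) - 41605) = √((-110 - 2*(-1*(-95))²) - 41605) = √((-110 - 2*95²) - 41605) = √((-110 - 2*9025) - 41605) = √((-110 - 18050) - 41605) = √(-18160 - 41605) = √(-59765) = I*√59765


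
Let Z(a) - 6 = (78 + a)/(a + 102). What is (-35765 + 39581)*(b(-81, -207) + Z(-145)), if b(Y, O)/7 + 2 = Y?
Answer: -94094928/43 ≈ -2.1883e+6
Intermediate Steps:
b(Y, O) = -14 + 7*Y
Z(a) = 6 + (78 + a)/(102 + a) (Z(a) = 6 + (78 + a)/(a + 102) = 6 + (78 + a)/(102 + a))
(-35765 + 39581)*(b(-81, -207) + Z(-145)) = (-35765 + 39581)*((-14 + 7*(-81)) + (690 + 7*(-145))/(102 - 145)) = 3816*((-14 - 567) + (690 - 1015)/(-43)) = 3816*(-581 - 1/43*(-325)) = 3816*(-581 + 325/43) = 3816*(-24658/43) = -94094928/43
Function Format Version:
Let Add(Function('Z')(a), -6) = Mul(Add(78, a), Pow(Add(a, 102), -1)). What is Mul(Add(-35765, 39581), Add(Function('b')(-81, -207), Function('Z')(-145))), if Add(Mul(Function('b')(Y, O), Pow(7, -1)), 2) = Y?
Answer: Rational(-94094928, 43) ≈ -2.1883e+6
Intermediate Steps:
Function('b')(Y, O) = Add(-14, Mul(7, Y))
Function('Z')(a) = Add(6, Mul(Pow(Add(102, a), -1), Add(78, a))) (Function('Z')(a) = Add(6, Mul(Add(78, a), Pow(Add(a, 102), -1))) = Add(6, Mul(Add(78, a), Pow(Add(102, a), -1))) = Add(6, Mul(Pow(Add(102, a), -1), Add(78, a))))
Mul(Add(-35765, 39581), Add(Function('b')(-81, -207), Function('Z')(-145))) = Mul(Add(-35765, 39581), Add(Add(-14, Mul(7, -81)), Mul(Pow(Add(102, -145), -1), Add(690, Mul(7, -145))))) = Mul(3816, Add(Add(-14, -567), Mul(Pow(-43, -1), Add(690, -1015)))) = Mul(3816, Add(-581, Mul(Rational(-1, 43), -325))) = Mul(3816, Add(-581, Rational(325, 43))) = Mul(3816, Rational(-24658, 43)) = Rational(-94094928, 43)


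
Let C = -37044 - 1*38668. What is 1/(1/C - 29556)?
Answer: -75712/2237743873 ≈ -3.3834e-5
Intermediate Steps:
C = -75712 (C = -37044 - 38668 = -75712)
1/(1/C - 29556) = 1/(1/(-75712) - 29556) = 1/(-1/75712 - 29556) = 1/(-2237743873/75712) = -75712/2237743873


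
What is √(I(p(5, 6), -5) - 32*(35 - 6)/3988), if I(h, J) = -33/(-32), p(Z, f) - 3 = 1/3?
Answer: √50801138/7976 ≈ 0.89362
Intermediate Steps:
p(Z, f) = 10/3 (p(Z, f) = 3 + 1/3 = 3 + ⅓ = 10/3)
I(h, J) = 33/32 (I(h, J) = -33*(-1/32) = 33/32)
√(I(p(5, 6), -5) - 32*(35 - 6)/3988) = √(33/32 - 32*(35 - 6)/3988) = √(33/32 - 32*29*(1/3988)) = √(33/32 - 928*1/3988) = √(33/32 - 232/997) = √(25477/31904) = √50801138/7976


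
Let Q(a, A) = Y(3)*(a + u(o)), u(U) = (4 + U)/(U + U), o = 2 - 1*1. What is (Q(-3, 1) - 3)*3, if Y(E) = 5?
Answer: -33/2 ≈ -16.500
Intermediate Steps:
o = 1 (o = 2 - 1 = 1)
u(U) = (4 + U)/(2*U) (u(U) = (4 + U)/((2*U)) = (4 + U)*(1/(2*U)) = (4 + U)/(2*U))
Q(a, A) = 25/2 + 5*a (Q(a, A) = 5*(a + (½)*(4 + 1)/1) = 5*(a + (½)*1*5) = 5*(a + 5/2) = 5*(5/2 + a) = 25/2 + 5*a)
(Q(-3, 1) - 3)*3 = ((25/2 + 5*(-3)) - 3)*3 = ((25/2 - 15) - 3)*3 = (-5/2 - 3)*3 = -11/2*3 = -33/2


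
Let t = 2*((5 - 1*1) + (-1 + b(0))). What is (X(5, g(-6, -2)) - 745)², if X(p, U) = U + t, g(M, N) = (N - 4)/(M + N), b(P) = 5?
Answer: 8485569/16 ≈ 5.3035e+5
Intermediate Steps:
t = 16 (t = 2*((5 - 1*1) + (-1 + 5)) = 2*((5 - 1) + 4) = 2*(4 + 4) = 2*8 = 16)
g(M, N) = (-4 + N)/(M + N)
X(p, U) = 16 + U (X(p, U) = U + 16 = 16 + U)
(X(5, g(-6, -2)) - 745)² = ((16 + (-4 - 2)/(-6 - 2)) - 745)² = ((16 - 6/(-8)) - 745)² = ((16 - ⅛*(-6)) - 745)² = ((16 + ¾) - 745)² = (67/4 - 745)² = (-2913/4)² = 8485569/16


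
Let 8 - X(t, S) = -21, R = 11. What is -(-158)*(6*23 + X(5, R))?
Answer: 26386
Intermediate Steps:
X(t, S) = 29 (X(t, S) = 8 - 1*(-21) = 8 + 21 = 29)
-(-158)*(6*23 + X(5, R)) = -(-158)*(6*23 + 29) = -(-158)*(138 + 29) = -(-158)*167 = -1*(-26386) = 26386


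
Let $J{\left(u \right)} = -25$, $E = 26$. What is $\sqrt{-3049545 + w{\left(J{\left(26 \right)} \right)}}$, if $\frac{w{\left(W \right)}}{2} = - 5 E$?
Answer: $781 i \sqrt{5} \approx 1746.4 i$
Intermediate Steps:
$w{\left(W \right)} = -260$ ($w{\left(W \right)} = 2 \left(\left(-5\right) 26\right) = 2 \left(-130\right) = -260$)
$\sqrt{-3049545 + w{\left(J{\left(26 \right)} \right)}} = \sqrt{-3049545 - 260} = \sqrt{-3049805} = 781 i \sqrt{5}$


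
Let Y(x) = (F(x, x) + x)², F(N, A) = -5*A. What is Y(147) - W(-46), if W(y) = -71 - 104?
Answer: 345919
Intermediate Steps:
W(y) = -175
Y(x) = 16*x² (Y(x) = (-5*x + x)² = (-4*x)² = 16*x²)
Y(147) - W(-46) = 16*147² - 1*(-175) = 16*21609 + 175 = 345744 + 175 = 345919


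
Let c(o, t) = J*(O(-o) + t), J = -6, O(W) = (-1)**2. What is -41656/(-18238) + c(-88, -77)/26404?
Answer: 138525194/60194519 ≈ 2.3013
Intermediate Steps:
O(W) = 1
c(o, t) = -6 - 6*t (c(o, t) = -6*(1 + t) = -6 - 6*t)
-41656/(-18238) + c(-88, -77)/26404 = -41656/(-18238) + (-6 - 6*(-77))/26404 = -41656*(-1/18238) + (-6 + 462)*(1/26404) = 20828/9119 + 456*(1/26404) = 20828/9119 + 114/6601 = 138525194/60194519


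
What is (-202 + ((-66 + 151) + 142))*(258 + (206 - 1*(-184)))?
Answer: 16200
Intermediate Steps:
(-202 + ((-66 + 151) + 142))*(258 + (206 - 1*(-184))) = (-202 + (85 + 142))*(258 + (206 + 184)) = (-202 + 227)*(258 + 390) = 25*648 = 16200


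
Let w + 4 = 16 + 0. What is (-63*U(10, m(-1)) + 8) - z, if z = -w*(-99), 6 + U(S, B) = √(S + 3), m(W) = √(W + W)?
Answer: -802 - 63*√13 ≈ -1029.2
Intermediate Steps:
w = 12 (w = -4 + (16 + 0) = -4 + 16 = 12)
m(W) = √2*√W (m(W) = √(2*W) = √2*√W)
U(S, B) = -6 + √(3 + S) (U(S, B) = -6 + √(S + 3) = -6 + √(3 + S))
z = 1188 (z = -1*12*(-99) = -12*(-99) = 1188)
(-63*U(10, m(-1)) + 8) - z = (-63*(-6 + √(3 + 10)) + 8) - 1*1188 = (-63*(-6 + √13) + 8) - 1188 = ((378 - 63*√13) + 8) - 1188 = (386 - 63*√13) - 1188 = -802 - 63*√13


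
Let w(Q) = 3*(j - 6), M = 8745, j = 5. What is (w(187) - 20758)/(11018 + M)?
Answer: -20761/19763 ≈ -1.0505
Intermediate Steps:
w(Q) = -3 (w(Q) = 3*(5 - 6) = 3*(-1) = -3)
(w(187) - 20758)/(11018 + M) = (-3 - 20758)/(11018 + 8745) = -20761/19763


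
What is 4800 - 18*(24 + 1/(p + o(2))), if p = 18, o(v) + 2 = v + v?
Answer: 43671/10 ≈ 4367.1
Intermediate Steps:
o(v) = -2 + 2*v (o(v) = -2 + (v + v) = -2 + 2*v)
4800 - 18*(24 + 1/(p + o(2))) = 4800 - 18*(24 + 1/(18 + (-2 + 2*2))) = 4800 - 18*(24 + 1/(18 + (-2 + 4))) = 4800 - 18*(24 + 1/(18 + 2)) = 4800 - 18*(24 + 1/20) = 4800 - 18*481/20 = 4800 - 4329/10 = 43671/10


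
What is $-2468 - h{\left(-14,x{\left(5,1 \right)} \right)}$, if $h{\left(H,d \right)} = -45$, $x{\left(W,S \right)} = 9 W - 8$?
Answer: $-2423$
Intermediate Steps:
$x{\left(W,S \right)} = -8 + 9 W$
$-2468 - h{\left(-14,x{\left(5,1 \right)} \right)} = -2468 - -45 = -2468 + 45 = -2423$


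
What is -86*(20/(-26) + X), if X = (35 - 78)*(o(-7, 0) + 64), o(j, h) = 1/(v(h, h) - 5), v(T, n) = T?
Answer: 15339906/65 ≈ 2.3600e+5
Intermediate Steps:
o(j, h) = 1/(-5 + h) (o(j, h) = 1/(h - 5) = 1/(-5 + h))
X = -13717/5 (X = (35 - 78)*(1/(-5 + 0) + 64) = -43*(1/(-5) + 64) = -43*(-1/5 + 64) = -43*319/5 = -13717/5 ≈ -2743.4)
-86*(20/(-26) + X) = -86*(20/(-26) - 13717/5) = -86*(20*(-1/26) - 13717/5) = -86*(-10/13 - 13717/5) = -86*(-178371/65) = 15339906/65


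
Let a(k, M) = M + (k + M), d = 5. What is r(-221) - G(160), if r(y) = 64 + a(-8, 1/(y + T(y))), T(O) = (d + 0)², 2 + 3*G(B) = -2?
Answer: 16853/294 ≈ 57.323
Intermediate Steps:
G(B) = -4/3 (G(B) = -⅔ + (⅓)*(-2) = -⅔ - ⅔ = -4/3)
T(O) = 25 (T(O) = (5 + 0)² = 5² = 25)
a(k, M) = k + 2*M (a(k, M) = M + (M + k) = k + 2*M)
r(y) = 56 + 2/(25 + y) (r(y) = 64 + (-8 + 2/(y + 25)) = 64 + (-8 + 2/(25 + y)) = 56 + 2/(25 + y))
r(-221) - G(160) = 2*(701 + 28*(-221))/(25 - 221) - 1*(-4/3) = 2*(701 - 6188)/(-196) + 4/3 = 2*(-1/196)*(-5487) + 4/3 = 5487/98 + 4/3 = 16853/294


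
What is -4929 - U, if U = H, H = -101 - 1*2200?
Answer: -2628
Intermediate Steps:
H = -2301 (H = -101 - 2200 = -2301)
U = -2301
-4929 - U = -4929 - 1*(-2301) = -4929 + 2301 = -2628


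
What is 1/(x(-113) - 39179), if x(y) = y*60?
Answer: -1/45959 ≈ -2.1759e-5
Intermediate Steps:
x(y) = 60*y
1/(x(-113) - 39179) = 1/(60*(-113) - 39179) = 1/(-6780 - 39179) = 1/(-45959) = -1/45959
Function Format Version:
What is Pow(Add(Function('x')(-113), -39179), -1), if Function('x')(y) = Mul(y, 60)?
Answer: Rational(-1, 45959) ≈ -2.1759e-5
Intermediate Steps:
Function('x')(y) = Mul(60, y)
Pow(Add(Function('x')(-113), -39179), -1) = Pow(Add(Mul(60, -113), -39179), -1) = Pow(Add(-6780, -39179), -1) = Pow(-45959, -1) = Rational(-1, 45959)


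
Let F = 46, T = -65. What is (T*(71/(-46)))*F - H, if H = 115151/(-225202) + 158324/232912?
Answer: 30257286340253/6556531028 ≈ 4614.8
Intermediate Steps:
H = 1104353967/6556531028 (H = 115151*(-1/225202) + 158324*(1/232912) = -115151/225202 + 39581/58228 = 1104353967/6556531028 ≈ 0.16844)
(T*(71/(-46)))*F - H = -4615/(-46)*46 - 1*1104353967/6556531028 = -4615*(-1)/46*46 - 1104353967/6556531028 = -65*(-71/46)*46 - 1104353967/6556531028 = (4615/46)*46 - 1104353967/6556531028 = 4615 - 1104353967/6556531028 = 30257286340253/6556531028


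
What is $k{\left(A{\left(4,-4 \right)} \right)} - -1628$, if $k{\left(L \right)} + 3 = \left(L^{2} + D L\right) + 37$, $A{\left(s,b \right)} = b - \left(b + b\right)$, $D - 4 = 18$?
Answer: $1766$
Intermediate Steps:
$D = 22$ ($D = 4 + 18 = 22$)
$A{\left(s,b \right)} = - b$ ($A{\left(s,b \right)} = b - 2 b = - b$)
$k{\left(L \right)} = 34 + L^{2} + 22 L$ ($k{\left(L \right)} = -3 + \left(\left(L^{2} + 22 L\right) + 37\right) = -3 + \left(37 + L^{2} + 22 L\right) = 34 + L^{2} + 22 L$)
$k{\left(A{\left(4,-4 \right)} \right)} - -1628 = \left(34 + \left(\left(-1\right) \left(-4\right)\right)^{2} + 22 \left(\left(-1\right) \left(-4\right)\right)\right) - -1628 = \left(34 + 4^{2} + 22 \cdot 4\right) + 1628 = \left(34 + 16 + 88\right) + 1628 = 138 + 1628 = 1766$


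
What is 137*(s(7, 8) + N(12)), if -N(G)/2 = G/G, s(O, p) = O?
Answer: 685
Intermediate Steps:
N(G) = -2 (N(G) = -2*G/G = -2*1 = -2)
137*(s(7, 8) + N(12)) = 137*(7 - 2) = 137*5 = 685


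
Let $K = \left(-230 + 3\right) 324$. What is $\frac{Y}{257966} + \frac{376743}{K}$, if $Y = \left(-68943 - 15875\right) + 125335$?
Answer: $- \frac{15701156737}{3162147228} \approx -4.9653$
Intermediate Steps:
$Y = 40517$ ($Y = -84818 + 125335 = 40517$)
$K = -73548$ ($K = \left(-227\right) 324 = -73548$)
$\frac{Y}{257966} + \frac{376743}{K} = \frac{40517}{257966} + \frac{376743}{-73548} = 40517 \cdot \frac{1}{257966} + 376743 \left(- \frac{1}{73548}\right) = \frac{40517}{257966} - \frac{125581}{24516} = - \frac{15701156737}{3162147228}$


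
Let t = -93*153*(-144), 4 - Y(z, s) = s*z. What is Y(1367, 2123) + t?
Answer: -853161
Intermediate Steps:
Y(z, s) = 4 - s*z
t = 2048976 (t = -14229*(-144) = 2048976)
Y(1367, 2123) + t = (4 - 1*2123*1367) + 2048976 = (4 - 2902141) + 2048976 = -2902137 + 2048976 = -853161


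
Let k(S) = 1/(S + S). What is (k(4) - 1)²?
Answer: 49/64 ≈ 0.76563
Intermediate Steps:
k(S) = 1/(2*S)
(k(4) - 1)² = ((½)/4 - 1)² = ((½)*(¼) - 1)² = (⅛ - 1)² = (-7/8)² = 49/64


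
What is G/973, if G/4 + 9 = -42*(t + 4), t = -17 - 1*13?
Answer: 4332/973 ≈ 4.4522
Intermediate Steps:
t = -30 (t = -17 - 13 = -30)
G = 4332 (G = -36 + 4*(-42*(-30 + 4)) = -36 + 4*(-42*(-26)) = -36 + 4*1092 = -36 + 4368 = 4332)
G/973 = 4332/973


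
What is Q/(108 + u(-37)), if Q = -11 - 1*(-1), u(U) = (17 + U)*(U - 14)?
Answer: -5/564 ≈ -0.0088653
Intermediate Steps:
u(U) = (-14 + U)*(17 + U) (u(U) = (17 + U)*(-14 + U) = (-14 + U)*(17 + U))
Q = -10 (Q = -11 + 1 = -10)
Q/(108 + u(-37)) = -10/(108 + (-238 + (-37)² + 3*(-37))) = -10/(108 + (-238 + 1369 - 111)) = -10/(108 + 1020) = -10/1128 = (1/1128)*(-10) = -5/564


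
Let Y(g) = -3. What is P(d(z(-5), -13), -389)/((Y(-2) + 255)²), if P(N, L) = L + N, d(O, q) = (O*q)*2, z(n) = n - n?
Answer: -389/63504 ≈ -0.0061256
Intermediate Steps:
z(n) = 0
d(O, q) = 2*O*q
P(d(z(-5), -13), -389)/((Y(-2) + 255)²) = (-389 + 2*0*(-13))/((-3 + 255)²) = (-389 + 0)/(252²) = -389/63504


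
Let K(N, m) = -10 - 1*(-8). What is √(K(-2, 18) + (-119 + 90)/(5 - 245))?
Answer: I*√6765/60 ≈ 1.3708*I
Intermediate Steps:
K(N, m) = -2 (K(N, m) = -10 + 8 = -2)
√(K(-2, 18) + (-119 + 90)/(5 - 245)) = √(-2 + (-119 + 90)/(5 - 245)) = √(-2 - 29/(-240)) = √(-2 - 29*(-1/240)) = √(-2 + 29/240) = √(-451/240) = I*√6765/60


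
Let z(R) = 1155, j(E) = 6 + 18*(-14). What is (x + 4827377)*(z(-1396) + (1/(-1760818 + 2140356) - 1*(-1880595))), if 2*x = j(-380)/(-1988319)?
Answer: 1142518440822298110444731/125773769437 ≈ 9.0839e+12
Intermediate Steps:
j(E) = -246 (j(E) = 6 - 252 = -246)
x = 41/662773 (x = (-246/(-1988319))/2 = (-246*(-1/1988319))/2 = (½)*(82/662773) = 41/662773 ≈ 6.1861e-5)
(x + 4827377)*(z(-1396) + (1/(-1760818 + 2140356) - 1*(-1880595))) = (41/662773 + 4827377)*(1155 + (1/(-1760818 + 2140356) - 1*(-1880595))) = 3199455136462*(1155 + (1/379538 + 1880595))/662773 = 3199455136462*(1155 + 713757265111/379538)/662773 = (3199455136462/662773)*(714195631501/379538) = 1142518440822298110444731/125773769437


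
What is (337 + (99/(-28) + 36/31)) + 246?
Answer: 503983/868 ≈ 580.63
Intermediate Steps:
(337 + (99/(-28) + 36/31)) + 246 = (337 + (99*(-1/28) + 36*(1/31))) + 246 = (337 + (-99/28 + 36/31)) + 246 = (337 - 2061/868) + 246 = 290455/868 + 246 = 503983/868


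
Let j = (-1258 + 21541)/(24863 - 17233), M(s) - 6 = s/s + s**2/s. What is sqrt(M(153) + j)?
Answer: sqrt(9469463290)/7630 ≈ 12.754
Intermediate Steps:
M(s) = 7 + s (M(s) = 6 + (s/s + s**2/s) = 6 + (1 + s) = 7 + s)
j = 20283/7630 ≈ 2.6583
sqrt(M(153) + j) = sqrt((7 + 153) + 20283/7630) = sqrt(160 + 20283/7630) = sqrt(1241083/7630) = sqrt(9469463290)/7630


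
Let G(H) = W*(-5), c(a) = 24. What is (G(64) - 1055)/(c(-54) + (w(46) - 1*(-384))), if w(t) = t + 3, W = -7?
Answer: -1020/457 ≈ -2.2319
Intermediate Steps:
w(t) = 3 + t
G(H) = 35 (G(H) = -7*(-5) = 35)
(G(64) - 1055)/(c(-54) + (w(46) - 1*(-384))) = (35 - 1055)/(24 + ((3 + 46) - 1*(-384))) = -1020/(24 + (49 + 384)) = -1020/(24 + 433) = -1020/457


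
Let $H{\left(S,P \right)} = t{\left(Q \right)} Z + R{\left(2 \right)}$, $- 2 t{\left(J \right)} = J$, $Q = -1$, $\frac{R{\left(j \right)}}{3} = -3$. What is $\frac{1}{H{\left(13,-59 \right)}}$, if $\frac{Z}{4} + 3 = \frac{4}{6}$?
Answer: $- \frac{3}{41} \approx -0.073171$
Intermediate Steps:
$R{\left(j \right)} = -9$ ($R{\left(j \right)} = 3 \left(-3\right) = -9$)
$Z = - \frac{28}{3}$ ($Z = -12 + 4 \cdot \frac{4}{6} = -12 + 4 \cdot 4 \cdot \frac{1}{6} = -12 + 4 \cdot \frac{2}{3} = -12 + \frac{8}{3} = - \frac{28}{3} \approx -9.3333$)
$t{\left(J \right)} = - \frac{J}{2}$
$H{\left(S,P \right)} = - \frac{41}{3}$ ($H{\left(S,P \right)} = \left(- \frac{1}{2}\right) \left(-1\right) \left(- \frac{28}{3}\right) - 9 = \frac{1}{2} \left(- \frac{28}{3}\right) - 9 = - \frac{14}{3} - 9 = - \frac{41}{3}$)
$\frac{1}{H{\left(13,-59 \right)}} = \frac{1}{- \frac{41}{3}} = - \frac{3}{41}$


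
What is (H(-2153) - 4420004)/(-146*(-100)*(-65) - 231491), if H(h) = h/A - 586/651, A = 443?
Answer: 98053836521/26188103151 ≈ 3.7442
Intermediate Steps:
H(h) = -586/651 + h/443 (H(h) = h/443 - 586/651 = -586/651 + h/443)
(H(-2153) - 4420004)/(-146*(-100)*(-65) - 231491) = ((-586/651 + (1/443)*(-2153)) - 4420004)/(-146*(-100)*(-65) - 231491) = ((-586/651 - 2153/443) - 4420004)/(14600*(-65) - 231491) = (-1661201/288393 - 4420004)/(-949000 - 231491) = -1274699874773/288393/(-1180491) = -1274699874773/288393*(-1/1180491) = 98053836521/26188103151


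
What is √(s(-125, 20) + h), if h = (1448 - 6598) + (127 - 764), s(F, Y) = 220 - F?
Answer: I*√5442 ≈ 73.77*I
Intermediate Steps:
h = -5787 (h = -5150 - 637 = -5787)
√(s(-125, 20) + h) = √((220 - 1*(-125)) - 5787) = √((220 + 125) - 5787) = √(345 - 5787) = √(-5442) = I*√5442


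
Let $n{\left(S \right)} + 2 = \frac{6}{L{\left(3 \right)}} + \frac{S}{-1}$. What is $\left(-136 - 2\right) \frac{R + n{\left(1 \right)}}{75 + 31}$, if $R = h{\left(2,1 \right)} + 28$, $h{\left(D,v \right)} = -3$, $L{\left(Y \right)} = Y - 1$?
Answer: $- \frac{1725}{53} \approx -32.547$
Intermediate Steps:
$L{\left(Y \right)} = -1 + Y$ ($L{\left(Y \right)} = Y - 1 = -1 + Y$)
$R = 25$ ($R = -3 + 28 = 25$)
$n{\left(S \right)} = 1 - S$ ($n{\left(S \right)} = -2 + \left(\frac{6}{-1 + 3} + \frac{S}{-1}\right) = -2 + \left(\frac{6}{2} + S \left(-1\right)\right) = -2 - \left(-3 + S\right) = 1 - S$)
$\left(-136 - 2\right) \frac{R + n{\left(1 \right)}}{75 + 31} = \left(-136 - 2\right) \frac{25 + \left(1 - 1\right)}{75 + 31} = - 138 \frac{25 + \left(1 - 1\right)}{106} = - 138 \left(25 + 0\right) \frac{1}{106} = - 138 \cdot 25 \cdot \frac{1}{106} = \left(-138\right) \frac{25}{106} = - \frac{1725}{53}$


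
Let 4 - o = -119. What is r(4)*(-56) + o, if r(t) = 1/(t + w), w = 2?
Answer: 341/3 ≈ 113.67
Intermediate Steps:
r(t) = 1/(2 + t) (r(t) = 1/(t + 2) = 1/(2 + t))
o = 123 (o = 4 - 1*(-119) = 4 + 119 = 123)
r(4)*(-56) + o = -56/(2 + 4) + 123 = -56/6 + 123 = (⅙)*(-56) + 123 = -28/3 + 123 = 341/3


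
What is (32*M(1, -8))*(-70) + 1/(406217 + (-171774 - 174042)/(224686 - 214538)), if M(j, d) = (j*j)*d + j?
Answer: 16158021658537/1030486075 ≈ 15680.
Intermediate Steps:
M(j, d) = j + d*j² (M(j, d) = j²*d + j = d*j² + j = j + d*j²)
(32*M(1, -8))*(-70) + 1/(406217 + (-171774 - 174042)/(224686 - 214538)) = (32*(1*(1 - 8*1)))*(-70) + 1/(406217 + (-171774 - 174042)/(224686 - 214538)) = (32*(1*(1 - 8)))*(-70) + 1/(406217 - 345816/10148) = (32*(1*(-7)))*(-70) + 1/(406217 - 345816*1/10148) = (32*(-7))*(-70) + 1/(406217 - 86454/2537) = -224*(-70) + 1/(1030486075/2537) = 15680 + 2537/1030486075 = 16158021658537/1030486075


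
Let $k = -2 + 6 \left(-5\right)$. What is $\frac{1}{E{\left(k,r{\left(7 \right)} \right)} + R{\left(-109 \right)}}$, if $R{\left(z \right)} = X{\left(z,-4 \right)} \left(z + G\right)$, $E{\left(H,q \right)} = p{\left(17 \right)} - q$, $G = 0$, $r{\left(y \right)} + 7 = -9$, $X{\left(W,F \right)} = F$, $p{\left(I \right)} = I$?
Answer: $\frac{1}{469} \approx 0.0021322$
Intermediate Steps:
$k = -32$ ($k = -2 - 30 = -32$)
$r{\left(y \right)} = -16$ ($r{\left(y \right)} = -7 - 9 = -16$)
$E{\left(H,q \right)} = 17 - q$
$R{\left(z \right)} = - 4 z$ ($R{\left(z \right)} = - 4 \left(z + 0\right) = - 4 z$)
$\frac{1}{E{\left(k,r{\left(7 \right)} \right)} + R{\left(-109 \right)}} = \frac{1}{\left(17 - -16\right) - -436} = \frac{1}{\left(17 + 16\right) + 436} = \frac{1}{33 + 436} = \frac{1}{469}$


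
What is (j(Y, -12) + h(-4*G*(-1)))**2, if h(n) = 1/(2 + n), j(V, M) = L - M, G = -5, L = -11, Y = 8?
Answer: 289/324 ≈ 0.89198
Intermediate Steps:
j(V, M) = -11 - M
(j(Y, -12) + h(-4*G*(-1)))**2 = ((-11 - 1*(-12)) + 1/(2 - 4*(-5)*(-1)))**2 = ((-11 + 12) + 1/(2 + 20*(-1)))**2 = (1 + 1/(2 - 20))**2 = (1 + 1/(-18))**2 = (1 - 1/18)**2 = (17/18)**2 = 289/324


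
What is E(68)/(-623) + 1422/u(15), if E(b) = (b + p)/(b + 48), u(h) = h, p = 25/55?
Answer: 376801587/3974740 ≈ 94.799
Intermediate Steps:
p = 5/11 (p = 25*(1/55) = 5/11 ≈ 0.45455)
E(b) = (5/11 + b)/(48 + b) (E(b) = (b + 5/11)/(b + 48) = (5/11 + b)/(48 + b))
E(68)/(-623) + 1422/u(15) = ((5/11 + 68)/(48 + 68))/(-623) + 1422/15 = ((753/11)/116)*(-1/623) + 1422*(1/15) = ((1/116)*(753/11))*(-1/623) + 474/5 = (753/1276)*(-1/623) + 474/5 = -753/794948 + 474/5 = 376801587/3974740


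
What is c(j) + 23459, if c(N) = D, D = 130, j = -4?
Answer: 23589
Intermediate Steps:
c(N) = 130
c(j) + 23459 = 130 + 23459 = 23589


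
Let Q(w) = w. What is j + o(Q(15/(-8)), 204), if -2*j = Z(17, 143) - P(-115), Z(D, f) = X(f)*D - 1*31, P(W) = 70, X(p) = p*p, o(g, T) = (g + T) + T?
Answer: -1386879/8 ≈ -1.7336e+5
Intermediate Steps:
o(g, T) = g + 2*T (o(g, T) = (T + g) + T = g + 2*T)
X(p) = p**2
Z(D, f) = -31 + D*f**2 (Z(D, f) = f**2*D - 1*31 = D*f**2 - 31 = -31 + D*f**2)
j = -173766 (j = -((-31 + 17*143**2) - 1*70)/2 = -((-31 + 17*20449) - 70)/2 = -((-31 + 347633) - 70)/2 = -(347602 - 70)/2 = -1/2*347532 = -173766)
j + o(Q(15/(-8)), 204) = -173766 + (15/(-8) + 2*204) = -173766 + (15*(-1/8) + 408) = -173766 + (-15/8 + 408) = -173766 + 3249/8 = -1386879/8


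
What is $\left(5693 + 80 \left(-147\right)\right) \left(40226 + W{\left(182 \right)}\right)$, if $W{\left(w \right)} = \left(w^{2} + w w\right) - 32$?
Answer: $-645783614$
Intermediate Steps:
$W{\left(w \right)} = -32 + 2 w^{2}$ ($W{\left(w \right)} = \left(w^{2} + w^{2}\right) - 32 = 2 w^{2} - 32 = -32 + 2 w^{2}$)
$\left(5693 + 80 \left(-147\right)\right) \left(40226 + W{\left(182 \right)}\right) = \left(5693 + 80 \left(-147\right)\right) \left(40226 - \left(32 - 2 \cdot 182^{2}\right)\right) = \left(5693 - 11760\right) \left(40226 + \left(-32 + 2 \cdot 33124\right)\right) = - 6067 \left(40226 + \left(-32 + 66248\right)\right) = - 6067 \left(40226 + 66216\right) = \left(-6067\right) 106442 = -645783614$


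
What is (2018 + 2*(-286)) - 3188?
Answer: -1742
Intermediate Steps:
(2018 + 2*(-286)) - 3188 = (2018 - 572) - 3188 = 1446 - 3188 = -1742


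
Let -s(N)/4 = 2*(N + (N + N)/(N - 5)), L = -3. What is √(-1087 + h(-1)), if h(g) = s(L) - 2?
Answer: 3*I*√119 ≈ 32.726*I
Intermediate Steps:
s(N) = -8*N - 16*N/(-5 + N) (s(N) = -8*(N + (N + N)/(N - 5)) = -8*(N + (2*N)/(-5 + N)) = -8*(N + 2*N/(-5 + N)) = -4*(2*N + 4*N/(-5 + N)) = -8*N - 16*N/(-5 + N))
h(g) = 16 (h(g) = 8*(-3)*(3 - 1*(-3))/(-5 - 3) - 2 = 8*(-3)*(3 + 3)/(-8) - 2 = 8*(-3)*(-⅛)*6 - 2 = 18 - 2 = 16)
√(-1087 + h(-1)) = √(-1087 + 16) = √(-1071) = 3*I*√119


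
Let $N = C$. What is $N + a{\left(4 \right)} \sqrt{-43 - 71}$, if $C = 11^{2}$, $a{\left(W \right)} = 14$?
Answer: $121 + 14 i \sqrt{114} \approx 121.0 + 149.48 i$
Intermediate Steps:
$C = 121$
$N = 121$
$N + a{\left(4 \right)} \sqrt{-43 - 71} = 121 + 14 \sqrt{-43 - 71} = 121 + 14 \sqrt{-114} = 121 + 14 i \sqrt{114}$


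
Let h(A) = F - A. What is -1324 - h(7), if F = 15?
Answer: -1332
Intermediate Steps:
h(A) = 15 - A
-1324 - h(7) = -1324 - (15 - 1*7) = -1324 - (15 - 7) = -1324 - 1*8 = -1324 - 8 = -1332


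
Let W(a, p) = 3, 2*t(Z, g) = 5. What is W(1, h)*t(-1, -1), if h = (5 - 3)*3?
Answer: 15/2 ≈ 7.5000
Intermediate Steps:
t(Z, g) = 5/2 (t(Z, g) = (½)*5 = 5/2)
h = 6 (h = 2*3 = 6)
W(1, h)*t(-1, -1) = 3*(5/2) = 15/2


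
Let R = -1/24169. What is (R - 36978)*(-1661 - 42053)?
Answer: 39068132165062/24169 ≈ 1.6165e+9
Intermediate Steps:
R = -1/24169 (R = -1*1/24169 = -1/24169 ≈ -4.1375e-5)
(R - 36978)*(-1661 - 42053) = (-1/24169 - 36978)*(-1661 - 42053) = -893721283/24169*(-43714) = 39068132165062/24169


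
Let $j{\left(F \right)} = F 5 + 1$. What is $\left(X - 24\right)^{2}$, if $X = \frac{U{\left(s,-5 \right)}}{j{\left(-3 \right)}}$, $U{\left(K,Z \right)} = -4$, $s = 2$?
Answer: $\frac{27556}{49} \approx 562.37$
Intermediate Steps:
$j{\left(F \right)} = 1 + 5 F$ ($j{\left(F \right)} = 5 F + 1 = 1 + 5 F$)
$X = \frac{2}{7}$ ($X = - \frac{4}{1 + 5 \left(-3\right)} = - \frac{4}{1 - 15} = - \frac{4}{-14} = \left(-4\right) \left(- \frac{1}{14}\right) = \frac{2}{7} \approx 0.28571$)
$\left(X - 24\right)^{2} = \left(\frac{2}{7} - 24\right)^{2} = \left(- \frac{166}{7}\right)^{2} = \frac{27556}{49}$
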